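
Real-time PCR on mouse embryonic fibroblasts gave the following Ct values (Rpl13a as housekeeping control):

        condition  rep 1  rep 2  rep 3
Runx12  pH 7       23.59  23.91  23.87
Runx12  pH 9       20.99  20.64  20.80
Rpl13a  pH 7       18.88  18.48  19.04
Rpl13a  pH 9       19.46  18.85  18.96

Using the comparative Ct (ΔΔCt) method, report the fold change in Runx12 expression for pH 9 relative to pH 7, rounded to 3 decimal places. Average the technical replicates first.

9.646

Mean Ct: Runx12 pH 7 23.790; Runx12 pH 9 20.810; Rpl13a pH 7 18.800; Rpl13a pH 9 19.090
ΔCt(pH 7) = 23.790 − 18.800 = 4.990
ΔCt(pH 9) = 20.810 − 19.090 = 1.720
ΔΔCt = 1.720 − 4.990 = -3.270
Fold change = 2^(−(-3.270)) = 2^3.270 = 9.6465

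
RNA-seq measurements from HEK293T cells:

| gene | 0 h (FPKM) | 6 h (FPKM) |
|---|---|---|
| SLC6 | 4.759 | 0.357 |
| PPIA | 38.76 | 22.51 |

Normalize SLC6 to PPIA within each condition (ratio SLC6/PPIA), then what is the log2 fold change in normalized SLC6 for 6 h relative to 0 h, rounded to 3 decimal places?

-2.953

SLC6/PPIA (0 h) = 4.759 / 38.76 = 0.12278
SLC6/PPIA (6 h) = 0.357 / 22.51 = 0.01586
Fold change = 0.01586 / 0.12278 = 0.1292
log2(0.1292) = -2.9527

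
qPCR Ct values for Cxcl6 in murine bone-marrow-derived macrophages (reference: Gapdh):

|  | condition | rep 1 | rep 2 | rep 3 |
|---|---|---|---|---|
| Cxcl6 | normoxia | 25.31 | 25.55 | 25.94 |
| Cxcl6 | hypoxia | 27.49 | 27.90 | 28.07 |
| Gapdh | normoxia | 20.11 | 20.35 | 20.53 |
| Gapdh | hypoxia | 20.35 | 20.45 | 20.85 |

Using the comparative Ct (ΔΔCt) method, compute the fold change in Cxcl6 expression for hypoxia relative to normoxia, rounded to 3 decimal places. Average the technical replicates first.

Mean Ct: Cxcl6 normoxia 25.600; Cxcl6 hypoxia 27.820; Gapdh normoxia 20.330; Gapdh hypoxia 20.550
ΔCt(normoxia) = 25.600 − 20.330 = 5.270
ΔCt(hypoxia) = 27.820 − 20.550 = 7.270
ΔΔCt = 7.270 − 5.270 = 2.000
Fold change = 2^(−2.000) = 0.2500

0.250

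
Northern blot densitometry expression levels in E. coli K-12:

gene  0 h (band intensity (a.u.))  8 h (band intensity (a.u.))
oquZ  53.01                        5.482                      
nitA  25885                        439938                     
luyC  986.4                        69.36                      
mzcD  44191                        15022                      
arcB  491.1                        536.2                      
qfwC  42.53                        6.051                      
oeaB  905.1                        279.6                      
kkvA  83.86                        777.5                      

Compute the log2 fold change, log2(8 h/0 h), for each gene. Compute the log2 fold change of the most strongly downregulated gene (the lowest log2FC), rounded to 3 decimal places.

-3.830

log2(5.482/53.01) = -3.273  (oquZ)
log2(439938/25885) = 4.087  (nitA)
log2(69.36/986.4) = -3.830  (luyC)
log2(15022/44191) = -1.557  (mzcD)
log2(536.2/491.1) = 0.127  (arcB)
log2(6.051/42.53) = -2.813  (qfwC)
log2(279.6/905.1) = -1.695  (oeaB)
log2(777.5/83.86) = 3.213  (kkvA)
luyC is most strongly downregulated.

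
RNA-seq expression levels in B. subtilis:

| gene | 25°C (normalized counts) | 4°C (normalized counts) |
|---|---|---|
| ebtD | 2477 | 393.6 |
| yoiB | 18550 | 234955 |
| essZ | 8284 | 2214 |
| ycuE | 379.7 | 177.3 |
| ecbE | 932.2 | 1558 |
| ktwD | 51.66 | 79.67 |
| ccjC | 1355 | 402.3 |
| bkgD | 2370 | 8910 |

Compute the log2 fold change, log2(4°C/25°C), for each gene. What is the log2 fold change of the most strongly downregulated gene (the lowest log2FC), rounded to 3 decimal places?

log2(393.6/2477) = -2.654  (ebtD)
log2(234955/18550) = 3.663  (yoiB)
log2(2214/8284) = -1.904  (essZ)
log2(177.3/379.7) = -1.099  (ycuE)
log2(1558/932.2) = 0.741  (ecbE)
log2(79.67/51.66) = 0.625  (ktwD)
log2(402.3/1355) = -1.752  (ccjC)
log2(8910/2370) = 1.911  (bkgD)
ebtD is most strongly downregulated.

-2.654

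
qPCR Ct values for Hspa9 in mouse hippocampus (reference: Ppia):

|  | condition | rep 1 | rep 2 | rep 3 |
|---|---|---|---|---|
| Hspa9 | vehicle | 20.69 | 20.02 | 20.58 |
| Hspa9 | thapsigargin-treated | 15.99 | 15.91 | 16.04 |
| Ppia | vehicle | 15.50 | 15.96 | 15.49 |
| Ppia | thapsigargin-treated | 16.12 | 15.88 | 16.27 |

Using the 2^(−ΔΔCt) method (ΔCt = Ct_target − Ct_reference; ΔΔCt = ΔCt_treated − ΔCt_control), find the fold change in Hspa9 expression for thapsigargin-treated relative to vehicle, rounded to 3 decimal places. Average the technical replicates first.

29.651

Mean Ct: Hspa9 vehicle 20.430; Hspa9 thapsigargin-treated 15.980; Ppia vehicle 15.650; Ppia thapsigargin-treated 16.090
ΔCt(vehicle) = 20.430 − 15.650 = 4.780
ΔCt(thapsigargin-treated) = 15.980 − 16.090 = -0.110
ΔΔCt = -0.110 − 4.780 = -4.890
Fold change = 2^(−(-4.890)) = 2^4.890 = 29.6508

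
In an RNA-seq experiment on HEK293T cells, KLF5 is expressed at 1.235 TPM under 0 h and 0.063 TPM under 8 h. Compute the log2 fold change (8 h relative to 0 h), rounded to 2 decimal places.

Fold change = 0.063 / 1.235 = 0.0510
log2(0.0510) = -4.293

-4.29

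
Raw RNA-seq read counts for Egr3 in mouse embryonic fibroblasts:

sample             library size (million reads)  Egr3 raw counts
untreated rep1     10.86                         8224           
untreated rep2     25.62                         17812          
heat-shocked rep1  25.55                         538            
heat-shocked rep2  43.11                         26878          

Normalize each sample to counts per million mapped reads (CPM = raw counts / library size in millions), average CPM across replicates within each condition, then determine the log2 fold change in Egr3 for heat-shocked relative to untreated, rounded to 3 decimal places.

-1.172

CPM(untreated rep1) = 8224 / 10.86 = 757.2744
CPM(untreated rep2) = 17812 / 25.62 = 695.2381
CPM(heat-shocked rep1) = 538 / 25.55 = 21.0568
CPM(heat-shocked rep2) = 26878 / 43.11 = 623.4748
mean CPM(untreated) = 726.2562; mean CPM(heat-shocked) = 322.2658
Fold change = 322.2658 / 726.2562 = 0.44374
log2(0.44374) = -1.1722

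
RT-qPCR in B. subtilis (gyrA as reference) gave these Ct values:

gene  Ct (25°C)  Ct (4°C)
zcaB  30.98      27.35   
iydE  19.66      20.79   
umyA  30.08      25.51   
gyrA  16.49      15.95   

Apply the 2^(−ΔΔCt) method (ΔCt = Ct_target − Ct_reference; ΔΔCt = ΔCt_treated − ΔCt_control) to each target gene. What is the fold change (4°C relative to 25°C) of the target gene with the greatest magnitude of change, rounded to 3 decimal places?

16.336

zcaB: ΔΔCt = (27.35−15.95) − (30.98−16.49) = 11.40 − 14.49 = -3.09; fold change = 2^3.09 = 8.515
iydE: ΔΔCt = (20.79−15.95) − (19.66−16.49) = 4.84 − 3.17 = 1.67; fold change = 2^-1.67 = 0.314
umyA: ΔΔCt = (25.51−15.95) − (30.08−16.49) = 9.56 − 13.59 = -4.03; fold change = 2^4.03 = 16.336
umyA has the largest |ΔΔCt| = 4.03.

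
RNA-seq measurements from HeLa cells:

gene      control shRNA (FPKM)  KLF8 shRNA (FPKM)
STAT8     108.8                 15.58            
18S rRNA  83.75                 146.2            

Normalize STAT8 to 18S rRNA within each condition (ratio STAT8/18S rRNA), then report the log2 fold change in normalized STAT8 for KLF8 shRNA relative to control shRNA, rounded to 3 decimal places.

-3.608

STAT8/18S rRNA (control shRNA) = 108.8 / 83.75 = 1.2991
STAT8/18S rRNA (KLF8 shRNA) = 15.58 / 146.2 = 0.10657
Fold change = 0.10657 / 1.2991 = 0.0820
log2(0.0820) = -3.6077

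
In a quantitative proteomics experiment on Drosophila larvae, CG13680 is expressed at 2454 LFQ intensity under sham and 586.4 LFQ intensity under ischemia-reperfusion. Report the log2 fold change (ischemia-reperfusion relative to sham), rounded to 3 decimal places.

-2.065

Fold change = 586.4 / 2454 = 0.2390
log2(0.2390) = -2.0652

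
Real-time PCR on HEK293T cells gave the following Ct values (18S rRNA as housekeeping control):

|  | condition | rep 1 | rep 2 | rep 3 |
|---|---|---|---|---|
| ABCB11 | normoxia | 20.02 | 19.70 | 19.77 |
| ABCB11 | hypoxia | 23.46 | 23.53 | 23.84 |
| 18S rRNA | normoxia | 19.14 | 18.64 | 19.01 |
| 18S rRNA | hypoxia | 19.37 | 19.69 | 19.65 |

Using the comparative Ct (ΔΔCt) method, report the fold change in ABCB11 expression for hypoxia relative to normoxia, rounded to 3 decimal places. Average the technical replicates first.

Mean Ct: ABCB11 normoxia 19.830; ABCB11 hypoxia 23.610; 18S rRNA normoxia 18.930; 18S rRNA hypoxia 19.570
ΔCt(normoxia) = 19.830 − 18.930 = 0.900
ΔCt(hypoxia) = 23.610 − 19.570 = 4.040
ΔΔCt = 4.040 − 0.900 = 3.140
Fold change = 2^(−3.140) = 0.1134

0.113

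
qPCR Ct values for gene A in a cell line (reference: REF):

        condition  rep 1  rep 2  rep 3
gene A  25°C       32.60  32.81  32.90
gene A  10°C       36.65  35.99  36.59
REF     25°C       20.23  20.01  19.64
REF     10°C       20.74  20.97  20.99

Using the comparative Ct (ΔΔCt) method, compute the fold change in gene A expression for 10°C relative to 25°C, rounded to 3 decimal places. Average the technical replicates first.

0.154

Mean Ct: gene A 25°C 32.770; gene A 10°C 36.410; REF 25°C 19.960; REF 10°C 20.900
ΔCt(25°C) = 32.770 − 19.960 = 12.810
ΔCt(10°C) = 36.410 − 20.900 = 15.510
ΔΔCt = 15.510 − 12.810 = 2.700
Fold change = 2^(−2.700) = 0.1539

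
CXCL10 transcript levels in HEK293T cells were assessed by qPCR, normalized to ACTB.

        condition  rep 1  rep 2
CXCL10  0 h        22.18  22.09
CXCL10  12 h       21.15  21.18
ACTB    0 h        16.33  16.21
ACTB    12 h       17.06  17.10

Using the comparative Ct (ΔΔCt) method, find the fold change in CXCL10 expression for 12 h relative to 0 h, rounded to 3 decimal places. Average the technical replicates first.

3.434

Mean Ct: CXCL10 0 h 22.135; CXCL10 12 h 21.165; ACTB 0 h 16.270; ACTB 12 h 17.080
ΔCt(0 h) = 22.135 − 16.270 = 5.865
ΔCt(12 h) = 21.165 − 17.080 = 4.085
ΔΔCt = 4.085 − 5.865 = -1.780
Fold change = 2^(−(-1.780)) = 2^1.780 = 3.4343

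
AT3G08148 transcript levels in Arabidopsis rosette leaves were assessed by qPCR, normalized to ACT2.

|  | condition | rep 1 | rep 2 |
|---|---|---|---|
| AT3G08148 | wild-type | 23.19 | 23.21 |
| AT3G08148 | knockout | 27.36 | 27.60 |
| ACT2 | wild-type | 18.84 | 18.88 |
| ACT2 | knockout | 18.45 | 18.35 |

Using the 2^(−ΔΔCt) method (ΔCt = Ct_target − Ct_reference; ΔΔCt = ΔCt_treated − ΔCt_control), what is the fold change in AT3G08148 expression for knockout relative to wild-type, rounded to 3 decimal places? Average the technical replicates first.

0.037

Mean Ct: AT3G08148 wild-type 23.200; AT3G08148 knockout 27.480; ACT2 wild-type 18.860; ACT2 knockout 18.400
ΔCt(wild-type) = 23.200 − 18.860 = 4.340
ΔCt(knockout) = 27.480 − 18.400 = 9.080
ΔΔCt = 9.080 − 4.340 = 4.740
Fold change = 2^(−4.740) = 0.0374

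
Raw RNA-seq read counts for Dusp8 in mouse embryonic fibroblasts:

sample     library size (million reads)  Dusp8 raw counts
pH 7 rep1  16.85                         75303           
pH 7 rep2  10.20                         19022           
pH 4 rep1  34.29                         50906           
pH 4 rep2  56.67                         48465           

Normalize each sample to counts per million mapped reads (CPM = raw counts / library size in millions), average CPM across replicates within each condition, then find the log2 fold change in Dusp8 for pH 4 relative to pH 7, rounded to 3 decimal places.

-1.437

CPM(pH 7 rep1) = 75303 / 16.85 = 4469.0208
CPM(pH 7 rep2) = 19022 / 10.20 = 1864.9020
CPM(pH 4 rep1) = 50906 / 34.29 = 1484.5728
CPM(pH 4 rep2) = 48465 / 56.67 = 855.2144
mean CPM(pH 7) = 3166.9614; mean CPM(pH 4) = 1169.8936
Fold change = 1169.8936 / 3166.9614 = 0.36941
log2(0.36941) = -1.4367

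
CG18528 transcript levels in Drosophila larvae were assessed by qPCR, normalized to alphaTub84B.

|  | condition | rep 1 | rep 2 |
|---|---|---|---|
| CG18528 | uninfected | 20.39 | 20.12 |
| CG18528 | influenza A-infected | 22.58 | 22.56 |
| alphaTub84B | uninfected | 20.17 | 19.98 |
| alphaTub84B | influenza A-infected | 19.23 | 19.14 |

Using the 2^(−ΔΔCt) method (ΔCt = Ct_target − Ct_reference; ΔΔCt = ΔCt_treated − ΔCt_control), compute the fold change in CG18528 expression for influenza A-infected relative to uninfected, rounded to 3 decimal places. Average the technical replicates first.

Mean Ct: CG18528 uninfected 20.255; CG18528 influenza A-infected 22.570; alphaTub84B uninfected 20.075; alphaTub84B influenza A-infected 19.185
ΔCt(uninfected) = 20.255 − 20.075 = 0.180
ΔCt(influenza A-infected) = 22.570 − 19.185 = 3.385
ΔΔCt = 3.385 − 0.180 = 3.205
Fold change = 2^(−3.205) = 0.1084

0.108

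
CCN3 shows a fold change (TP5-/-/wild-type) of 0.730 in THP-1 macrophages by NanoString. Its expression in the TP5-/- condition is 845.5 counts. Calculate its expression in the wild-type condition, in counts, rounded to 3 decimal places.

wild-type expression = 845.5 / 0.730 = 1158.219

1158.219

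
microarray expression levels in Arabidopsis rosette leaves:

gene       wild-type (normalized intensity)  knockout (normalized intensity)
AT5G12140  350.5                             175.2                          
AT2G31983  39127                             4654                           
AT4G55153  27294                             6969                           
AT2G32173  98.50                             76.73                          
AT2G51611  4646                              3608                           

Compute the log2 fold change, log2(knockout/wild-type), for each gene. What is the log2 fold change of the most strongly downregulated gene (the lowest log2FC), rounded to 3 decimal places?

-3.072

log2(175.2/350.5) = -1.000  (AT5G12140)
log2(4654/39127) = -3.072  (AT2G31983)
log2(6969/27294) = -1.970  (AT4G55153)
log2(76.73/98.50) = -0.360  (AT2G32173)
log2(3608/4646) = -0.365  (AT2G51611)
AT2G31983 is most strongly downregulated.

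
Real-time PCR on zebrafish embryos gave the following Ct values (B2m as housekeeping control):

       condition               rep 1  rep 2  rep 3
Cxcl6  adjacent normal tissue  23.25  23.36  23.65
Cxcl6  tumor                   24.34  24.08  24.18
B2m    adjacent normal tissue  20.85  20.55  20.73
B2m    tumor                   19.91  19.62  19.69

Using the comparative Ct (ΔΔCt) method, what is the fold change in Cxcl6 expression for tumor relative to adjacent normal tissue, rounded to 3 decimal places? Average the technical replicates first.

0.297

Mean Ct: Cxcl6 adjacent normal tissue 23.420; Cxcl6 tumor 24.200; B2m adjacent normal tissue 20.710; B2m tumor 19.740
ΔCt(adjacent normal tissue) = 23.420 − 20.710 = 2.710
ΔCt(tumor) = 24.200 − 19.740 = 4.460
ΔΔCt = 4.460 − 2.710 = 1.750
Fold change = 2^(−1.750) = 0.2973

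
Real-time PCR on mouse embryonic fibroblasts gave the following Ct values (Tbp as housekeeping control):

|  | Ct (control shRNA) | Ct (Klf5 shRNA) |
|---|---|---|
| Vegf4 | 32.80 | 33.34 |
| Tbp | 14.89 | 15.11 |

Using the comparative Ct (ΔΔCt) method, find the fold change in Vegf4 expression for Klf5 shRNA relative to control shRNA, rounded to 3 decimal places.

ΔCt(control shRNA) = 32.800 − 14.890 = 17.910
ΔCt(Klf5 shRNA) = 33.340 − 15.110 = 18.230
ΔΔCt = 18.230 − 17.910 = 0.320
Fold change = 2^(−0.320) = 0.8011

0.801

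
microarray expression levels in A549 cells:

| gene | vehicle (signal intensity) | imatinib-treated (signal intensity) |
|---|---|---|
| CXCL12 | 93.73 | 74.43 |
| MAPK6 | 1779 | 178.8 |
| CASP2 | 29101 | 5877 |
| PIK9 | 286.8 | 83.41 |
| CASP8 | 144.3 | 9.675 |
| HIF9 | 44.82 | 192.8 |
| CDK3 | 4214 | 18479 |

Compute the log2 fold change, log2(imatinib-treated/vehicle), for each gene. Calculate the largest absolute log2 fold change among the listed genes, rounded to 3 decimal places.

3.899

log2(74.43/93.73) = -0.333  (CXCL12)
log2(178.8/1779) = -3.315  (MAPK6)
log2(5877/29101) = -2.308  (CASP2)
log2(83.41/286.8) = -1.782  (PIK9)
log2(9.675/144.3) = -3.899  (CASP8)
log2(192.8/44.82) = 2.105  (HIF9)
log2(18479/4214) = 2.133  (CDK3)
The largest magnitude belongs to CASP8.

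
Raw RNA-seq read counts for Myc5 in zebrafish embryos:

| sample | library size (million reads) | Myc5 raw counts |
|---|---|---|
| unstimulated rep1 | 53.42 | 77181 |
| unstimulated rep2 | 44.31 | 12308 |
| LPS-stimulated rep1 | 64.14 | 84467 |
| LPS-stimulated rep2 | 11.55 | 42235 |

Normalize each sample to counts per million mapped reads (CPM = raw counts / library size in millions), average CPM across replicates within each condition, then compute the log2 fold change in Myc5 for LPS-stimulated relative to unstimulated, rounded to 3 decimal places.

1.530

CPM(unstimulated rep1) = 77181 / 53.42 = 1444.7960
CPM(unstimulated rep2) = 12308 / 44.31 = 277.7703
CPM(LPS-stimulated rep1) = 84467 / 64.14 = 1316.9161
CPM(LPS-stimulated rep2) = 42235 / 11.55 = 3656.7100
mean CPM(unstimulated) = 861.2831; mean CPM(LPS-stimulated) = 2486.8130
Fold change = 2486.8130 / 861.2831 = 2.88734
log2(2.88734) = 1.5297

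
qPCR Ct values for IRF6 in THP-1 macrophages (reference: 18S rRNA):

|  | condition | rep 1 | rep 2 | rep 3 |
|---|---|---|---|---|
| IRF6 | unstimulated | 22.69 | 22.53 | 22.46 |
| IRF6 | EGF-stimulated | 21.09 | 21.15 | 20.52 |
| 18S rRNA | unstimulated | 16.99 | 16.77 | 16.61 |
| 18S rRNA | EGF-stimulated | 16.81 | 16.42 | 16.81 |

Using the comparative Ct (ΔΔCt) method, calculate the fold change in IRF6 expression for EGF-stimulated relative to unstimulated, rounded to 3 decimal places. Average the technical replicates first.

Mean Ct: IRF6 unstimulated 22.560; IRF6 EGF-stimulated 20.920; 18S rRNA unstimulated 16.790; 18S rRNA EGF-stimulated 16.680
ΔCt(unstimulated) = 22.560 − 16.790 = 5.770
ΔCt(EGF-stimulated) = 20.920 − 16.680 = 4.240
ΔΔCt = 4.240 − 5.770 = -1.530
Fold change = 2^(−(-1.530)) = 2^1.530 = 2.8879

2.888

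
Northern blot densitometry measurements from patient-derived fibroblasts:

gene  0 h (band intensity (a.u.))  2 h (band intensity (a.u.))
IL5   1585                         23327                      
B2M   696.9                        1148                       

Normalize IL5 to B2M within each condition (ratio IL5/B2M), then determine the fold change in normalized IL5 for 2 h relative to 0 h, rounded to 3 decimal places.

IL5/B2M (0 h) = 1585 / 696.9 = 2.2744
IL5/B2M (2 h) = 23327 / 1148 = 20.32
Fold change = 20.32 / 2.2744 = 8.9343

8.934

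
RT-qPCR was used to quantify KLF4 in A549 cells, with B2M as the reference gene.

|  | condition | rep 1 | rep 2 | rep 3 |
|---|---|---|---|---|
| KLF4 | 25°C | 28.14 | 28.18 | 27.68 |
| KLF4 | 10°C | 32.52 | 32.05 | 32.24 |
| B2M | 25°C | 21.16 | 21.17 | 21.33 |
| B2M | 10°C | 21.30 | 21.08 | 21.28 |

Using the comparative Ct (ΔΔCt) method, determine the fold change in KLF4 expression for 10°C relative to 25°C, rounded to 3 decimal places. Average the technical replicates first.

0.052

Mean Ct: KLF4 25°C 28.000; KLF4 10°C 32.270; B2M 25°C 21.220; B2M 10°C 21.220
ΔCt(25°C) = 28.000 − 21.220 = 6.780
ΔCt(10°C) = 32.270 − 21.220 = 11.050
ΔΔCt = 11.050 − 6.780 = 4.270
Fold change = 2^(−4.270) = 0.0518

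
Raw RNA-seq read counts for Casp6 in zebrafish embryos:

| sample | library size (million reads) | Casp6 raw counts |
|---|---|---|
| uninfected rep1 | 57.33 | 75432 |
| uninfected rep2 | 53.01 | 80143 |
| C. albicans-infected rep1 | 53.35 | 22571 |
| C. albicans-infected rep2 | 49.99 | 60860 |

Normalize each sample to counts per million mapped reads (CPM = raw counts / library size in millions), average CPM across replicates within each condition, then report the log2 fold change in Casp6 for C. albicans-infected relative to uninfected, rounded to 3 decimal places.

CPM(uninfected rep1) = 75432 / 57.33 = 1315.7509
CPM(uninfected rep2) = 80143 / 53.01 = 1511.8468
CPM(C. albicans-infected rep1) = 22571 / 53.35 = 423.0740
CPM(C. albicans-infected rep2) = 60860 / 49.99 = 1217.4435
mean CPM(uninfected) = 1413.7989; mean CPM(C. albicans-infected) = 820.2588
Fold change = 820.2588 / 1413.7989 = 0.58018
log2(0.58018) = -0.7854

-0.785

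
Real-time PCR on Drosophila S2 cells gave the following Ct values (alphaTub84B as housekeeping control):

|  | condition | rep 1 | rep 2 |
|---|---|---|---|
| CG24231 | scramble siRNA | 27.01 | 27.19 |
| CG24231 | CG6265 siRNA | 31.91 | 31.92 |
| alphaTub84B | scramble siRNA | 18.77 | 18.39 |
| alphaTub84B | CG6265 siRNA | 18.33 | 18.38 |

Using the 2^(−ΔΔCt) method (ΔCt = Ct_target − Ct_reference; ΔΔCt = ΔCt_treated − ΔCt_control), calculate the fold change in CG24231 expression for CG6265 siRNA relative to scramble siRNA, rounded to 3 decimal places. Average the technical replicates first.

0.030

Mean Ct: CG24231 scramble siRNA 27.100; CG24231 CG6265 siRNA 31.915; alphaTub84B scramble siRNA 18.580; alphaTub84B CG6265 siRNA 18.355
ΔCt(scramble siRNA) = 27.100 − 18.580 = 8.520
ΔCt(CG6265 siRNA) = 31.915 − 18.355 = 13.560
ΔΔCt = 13.560 − 8.520 = 5.040
Fold change = 2^(−5.040) = 0.0304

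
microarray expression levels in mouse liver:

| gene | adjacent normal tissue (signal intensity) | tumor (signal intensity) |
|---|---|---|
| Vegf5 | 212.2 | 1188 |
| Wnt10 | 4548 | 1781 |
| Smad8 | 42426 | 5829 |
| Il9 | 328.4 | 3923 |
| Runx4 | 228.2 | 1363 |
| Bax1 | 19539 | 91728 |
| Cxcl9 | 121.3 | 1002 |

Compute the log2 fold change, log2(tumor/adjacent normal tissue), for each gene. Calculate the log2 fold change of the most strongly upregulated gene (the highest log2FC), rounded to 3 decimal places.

3.578

log2(1188/212.2) = 2.485  (Vegf5)
log2(1781/4548) = -1.353  (Wnt10)
log2(5829/42426) = -2.864  (Smad8)
log2(3923/328.4) = 3.578  (Il9)
log2(1363/228.2) = 2.578  (Runx4)
log2(91728/19539) = 2.231  (Bax1)
log2(1002/121.3) = 3.046  (Cxcl9)
Il9 is most strongly upregulated.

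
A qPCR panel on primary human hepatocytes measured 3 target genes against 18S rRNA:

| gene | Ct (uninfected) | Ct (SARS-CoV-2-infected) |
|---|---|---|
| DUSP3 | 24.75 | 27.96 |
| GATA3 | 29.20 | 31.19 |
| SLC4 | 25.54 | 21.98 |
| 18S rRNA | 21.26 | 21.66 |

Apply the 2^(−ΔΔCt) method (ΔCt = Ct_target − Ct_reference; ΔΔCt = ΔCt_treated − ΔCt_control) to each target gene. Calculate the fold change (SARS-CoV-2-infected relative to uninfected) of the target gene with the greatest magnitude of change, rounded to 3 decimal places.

15.562

DUSP3: ΔΔCt = (27.96−21.66) − (24.75−21.26) = 6.30 − 3.49 = 2.81; fold change = 2^-2.81 = 0.143
GATA3: ΔΔCt = (31.19−21.66) − (29.20−21.26) = 9.53 − 7.94 = 1.59; fold change = 2^-1.59 = 0.332
SLC4: ΔΔCt = (21.98−21.66) − (25.54−21.26) = 0.32 − 4.28 = -3.96; fold change = 2^3.96 = 15.562
SLC4 has the largest |ΔΔCt| = 3.96.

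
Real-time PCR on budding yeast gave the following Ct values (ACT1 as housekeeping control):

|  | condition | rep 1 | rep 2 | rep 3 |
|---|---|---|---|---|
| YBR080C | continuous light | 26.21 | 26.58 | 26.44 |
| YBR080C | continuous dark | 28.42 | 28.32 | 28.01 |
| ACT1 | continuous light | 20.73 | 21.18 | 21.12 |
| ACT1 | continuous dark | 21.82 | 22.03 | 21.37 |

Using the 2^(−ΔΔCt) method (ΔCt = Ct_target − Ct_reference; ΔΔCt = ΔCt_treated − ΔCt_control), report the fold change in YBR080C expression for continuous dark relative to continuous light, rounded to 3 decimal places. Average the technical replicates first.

Mean Ct: YBR080C continuous light 26.410; YBR080C continuous dark 28.250; ACT1 continuous light 21.010; ACT1 continuous dark 21.740
ΔCt(continuous light) = 26.410 − 21.010 = 5.400
ΔCt(continuous dark) = 28.250 − 21.740 = 6.510
ΔΔCt = 6.510 − 5.400 = 1.110
Fold change = 2^(−1.110) = 0.4633

0.463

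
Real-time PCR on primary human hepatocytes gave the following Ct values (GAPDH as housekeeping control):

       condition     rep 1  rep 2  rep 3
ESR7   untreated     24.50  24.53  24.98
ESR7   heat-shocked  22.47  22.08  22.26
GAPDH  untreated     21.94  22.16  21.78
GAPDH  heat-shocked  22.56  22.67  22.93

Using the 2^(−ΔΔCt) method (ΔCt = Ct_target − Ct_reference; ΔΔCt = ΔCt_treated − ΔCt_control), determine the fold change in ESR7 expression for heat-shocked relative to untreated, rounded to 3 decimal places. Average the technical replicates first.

8.938

Mean Ct: ESR7 untreated 24.670; ESR7 heat-shocked 22.270; GAPDH untreated 21.960; GAPDH heat-shocked 22.720
ΔCt(untreated) = 24.670 − 21.960 = 2.710
ΔCt(heat-shocked) = 22.270 − 22.720 = -0.450
ΔΔCt = -0.450 − 2.710 = -3.160
Fold change = 2^(−(-3.160)) = 2^3.160 = 8.9383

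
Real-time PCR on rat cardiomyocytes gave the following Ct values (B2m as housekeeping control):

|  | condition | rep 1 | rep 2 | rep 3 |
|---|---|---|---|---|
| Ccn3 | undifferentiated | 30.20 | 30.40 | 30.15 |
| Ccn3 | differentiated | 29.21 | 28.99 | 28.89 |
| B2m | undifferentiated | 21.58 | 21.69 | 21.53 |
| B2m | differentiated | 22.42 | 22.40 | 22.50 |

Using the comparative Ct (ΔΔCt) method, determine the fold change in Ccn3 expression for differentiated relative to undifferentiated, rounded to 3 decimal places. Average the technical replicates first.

Mean Ct: Ccn3 undifferentiated 30.250; Ccn3 differentiated 29.030; B2m undifferentiated 21.600; B2m differentiated 22.440
ΔCt(undifferentiated) = 30.250 − 21.600 = 8.650
ΔCt(differentiated) = 29.030 − 22.440 = 6.590
ΔΔCt = 6.590 − 8.650 = -2.060
Fold change = 2^(−(-2.060)) = 2^2.060 = 4.1699

4.170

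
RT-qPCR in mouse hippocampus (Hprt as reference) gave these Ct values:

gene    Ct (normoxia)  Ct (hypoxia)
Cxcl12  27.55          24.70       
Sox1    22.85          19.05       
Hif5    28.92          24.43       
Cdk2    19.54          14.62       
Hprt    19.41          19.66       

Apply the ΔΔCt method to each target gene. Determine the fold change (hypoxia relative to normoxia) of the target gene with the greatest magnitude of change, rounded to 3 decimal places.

36.002

Cxcl12: ΔΔCt = (24.70−19.66) − (27.55−19.41) = 5.04 − 8.14 = -3.10; fold change = 2^3.10 = 8.574
Sox1: ΔΔCt = (19.05−19.66) − (22.85−19.41) = -0.61 − 3.44 = -4.05; fold change = 2^4.05 = 16.564
Hif5: ΔΔCt = (24.43−19.66) − (28.92−19.41) = 4.77 − 9.51 = -4.74; fold change = 2^4.74 = 26.723
Cdk2: ΔΔCt = (14.62−19.66) − (19.54−19.41) = -5.04 − 0.13 = -5.17; fold change = 2^5.17 = 36.002
Cdk2 has the largest |ΔΔCt| = 5.17.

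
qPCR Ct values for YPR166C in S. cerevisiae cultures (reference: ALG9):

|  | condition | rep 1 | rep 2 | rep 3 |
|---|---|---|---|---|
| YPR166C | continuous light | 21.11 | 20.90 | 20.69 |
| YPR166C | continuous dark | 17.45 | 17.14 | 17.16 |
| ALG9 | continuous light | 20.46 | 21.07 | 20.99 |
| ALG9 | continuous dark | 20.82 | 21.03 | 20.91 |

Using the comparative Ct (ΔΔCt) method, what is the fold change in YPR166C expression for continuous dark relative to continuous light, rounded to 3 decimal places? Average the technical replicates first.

Mean Ct: YPR166C continuous light 20.900; YPR166C continuous dark 17.250; ALG9 continuous light 20.840; ALG9 continuous dark 20.920
ΔCt(continuous light) = 20.900 − 20.840 = 0.060
ΔCt(continuous dark) = 17.250 − 20.920 = -3.670
ΔΔCt = -3.670 − 0.060 = -3.730
Fold change = 2^(−(-3.730)) = 2^3.730 = 13.2691

13.269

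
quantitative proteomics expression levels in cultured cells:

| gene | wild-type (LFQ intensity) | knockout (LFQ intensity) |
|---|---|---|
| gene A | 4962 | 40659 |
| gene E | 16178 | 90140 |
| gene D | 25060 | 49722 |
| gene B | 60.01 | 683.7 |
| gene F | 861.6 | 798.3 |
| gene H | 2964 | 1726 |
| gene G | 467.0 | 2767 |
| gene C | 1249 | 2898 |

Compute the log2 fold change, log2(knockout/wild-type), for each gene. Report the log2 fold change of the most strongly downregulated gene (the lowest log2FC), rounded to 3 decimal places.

-0.780

log2(40659/4962) = 3.035  (gene A)
log2(90140/16178) = 2.478  (gene E)
log2(49722/25060) = 0.988  (gene D)
log2(683.7/60.01) = 3.510  (gene B)
log2(798.3/861.6) = -0.110  (gene F)
log2(1726/2964) = -0.780  (gene H)
log2(2767/467.0) = 2.567  (gene G)
log2(2898/1249) = 1.214  (gene C)
gene H is most strongly downregulated.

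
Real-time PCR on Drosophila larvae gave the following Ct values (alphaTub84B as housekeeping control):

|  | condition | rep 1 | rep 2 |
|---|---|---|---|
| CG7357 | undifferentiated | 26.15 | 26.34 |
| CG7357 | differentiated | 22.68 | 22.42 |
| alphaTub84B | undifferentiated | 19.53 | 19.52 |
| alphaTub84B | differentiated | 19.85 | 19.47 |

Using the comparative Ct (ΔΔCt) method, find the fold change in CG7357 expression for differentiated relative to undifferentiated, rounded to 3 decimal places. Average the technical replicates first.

Mean Ct: CG7357 undifferentiated 26.245; CG7357 differentiated 22.550; alphaTub84B undifferentiated 19.525; alphaTub84B differentiated 19.660
ΔCt(undifferentiated) = 26.245 − 19.525 = 6.720
ΔCt(differentiated) = 22.550 − 19.660 = 2.890
ΔΔCt = 2.890 − 6.720 = -3.830
Fold change = 2^(−(-3.830)) = 2^3.830 = 14.2215

14.221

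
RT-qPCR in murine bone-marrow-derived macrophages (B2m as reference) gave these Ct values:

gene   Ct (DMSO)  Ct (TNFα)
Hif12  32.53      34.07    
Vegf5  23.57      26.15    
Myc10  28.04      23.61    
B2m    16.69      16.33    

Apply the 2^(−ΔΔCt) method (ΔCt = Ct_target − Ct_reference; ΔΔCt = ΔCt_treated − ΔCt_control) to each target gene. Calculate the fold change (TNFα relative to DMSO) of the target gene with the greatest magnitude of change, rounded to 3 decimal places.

16.795

Hif12: ΔΔCt = (34.07−16.33) − (32.53−16.69) = 17.74 − 15.84 = 1.90; fold change = 2^-1.90 = 0.268
Vegf5: ΔΔCt = (26.15−16.33) − (23.57−16.69) = 9.82 − 6.88 = 2.94; fold change = 2^-2.94 = 0.130
Myc10: ΔΔCt = (23.61−16.33) − (28.04−16.69) = 7.28 − 11.35 = -4.07; fold change = 2^4.07 = 16.795
Myc10 has the largest |ΔΔCt| = 4.07.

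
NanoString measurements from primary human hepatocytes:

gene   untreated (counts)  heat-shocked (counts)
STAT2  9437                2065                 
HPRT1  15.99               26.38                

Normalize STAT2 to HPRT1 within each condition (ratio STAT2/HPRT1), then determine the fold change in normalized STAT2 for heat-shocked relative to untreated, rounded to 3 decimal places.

STAT2/HPRT1 (untreated) = 9437 / 15.99 = 590.18
STAT2/HPRT1 (heat-shocked) = 2065 / 26.38 = 78.279
Fold change = 78.279 / 590.18 = 0.1326

0.133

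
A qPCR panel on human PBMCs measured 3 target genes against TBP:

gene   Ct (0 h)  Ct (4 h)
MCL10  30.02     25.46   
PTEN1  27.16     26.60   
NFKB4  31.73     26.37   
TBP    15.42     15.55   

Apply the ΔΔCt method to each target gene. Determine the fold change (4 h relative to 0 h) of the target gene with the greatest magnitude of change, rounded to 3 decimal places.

MCL10: ΔΔCt = (25.46−15.55) − (30.02−15.42) = 9.91 − 14.60 = -4.69; fold change = 2^4.69 = 25.813
PTEN1: ΔΔCt = (26.60−15.55) − (27.16−15.42) = 11.05 − 11.74 = -0.69; fold change = 2^0.69 = 1.613
NFKB4: ΔΔCt = (26.37−15.55) − (31.73−15.42) = 10.82 − 16.31 = -5.49; fold change = 2^5.49 = 44.942
NFKB4 has the largest |ΔΔCt| = 5.49.

44.942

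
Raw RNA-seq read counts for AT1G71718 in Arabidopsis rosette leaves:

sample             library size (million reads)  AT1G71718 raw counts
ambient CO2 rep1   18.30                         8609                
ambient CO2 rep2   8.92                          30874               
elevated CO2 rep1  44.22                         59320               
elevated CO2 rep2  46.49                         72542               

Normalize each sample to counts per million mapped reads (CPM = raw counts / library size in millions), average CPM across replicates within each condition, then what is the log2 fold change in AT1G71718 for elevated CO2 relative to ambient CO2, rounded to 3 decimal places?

-0.438

CPM(ambient CO2 rep1) = 8609 / 18.30 = 470.4372
CPM(ambient CO2 rep2) = 30874 / 8.92 = 3461.2108
CPM(elevated CO2 rep1) = 59320 / 44.22 = 1341.4744
CPM(elevated CO2 rep2) = 72542 / 46.49 = 1560.3786
mean CPM(ambient CO2) = 1965.8240; mean CPM(elevated CO2) = 1450.9265
Fold change = 1450.9265 / 1965.8240 = 0.73808
log2(0.73808) = -0.4382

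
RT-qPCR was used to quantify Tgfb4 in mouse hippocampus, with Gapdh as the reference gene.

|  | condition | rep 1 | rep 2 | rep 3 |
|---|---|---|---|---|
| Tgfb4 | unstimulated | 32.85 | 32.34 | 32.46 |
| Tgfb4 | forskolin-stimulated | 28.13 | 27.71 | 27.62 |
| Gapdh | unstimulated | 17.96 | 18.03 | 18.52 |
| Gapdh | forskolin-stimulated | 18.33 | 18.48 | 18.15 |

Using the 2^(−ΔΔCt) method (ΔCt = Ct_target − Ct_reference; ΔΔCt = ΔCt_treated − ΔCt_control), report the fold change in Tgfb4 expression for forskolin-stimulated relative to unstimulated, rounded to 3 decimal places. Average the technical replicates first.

Mean Ct: Tgfb4 unstimulated 32.550; Tgfb4 forskolin-stimulated 27.820; Gapdh unstimulated 18.170; Gapdh forskolin-stimulated 18.320
ΔCt(unstimulated) = 32.550 − 18.170 = 14.380
ΔCt(forskolin-stimulated) = 27.820 − 18.320 = 9.500
ΔΔCt = 9.500 − 14.380 = -4.880
Fold change = 2^(−(-4.880)) = 2^4.880 = 29.4460

29.446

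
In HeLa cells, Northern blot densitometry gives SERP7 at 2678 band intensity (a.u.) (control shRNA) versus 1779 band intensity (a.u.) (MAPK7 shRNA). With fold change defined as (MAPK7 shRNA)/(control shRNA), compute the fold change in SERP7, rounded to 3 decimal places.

Fold change = 1779 / 2678 = 0.6643
SERP7 is downregulated.

0.664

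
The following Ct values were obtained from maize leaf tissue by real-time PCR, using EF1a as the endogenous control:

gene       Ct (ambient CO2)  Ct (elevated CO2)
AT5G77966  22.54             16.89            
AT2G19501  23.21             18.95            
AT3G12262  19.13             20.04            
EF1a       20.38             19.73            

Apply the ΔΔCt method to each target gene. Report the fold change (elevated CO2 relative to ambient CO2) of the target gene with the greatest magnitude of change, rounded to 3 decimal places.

AT5G77966: ΔΔCt = (16.89−19.73) − (22.54−20.38) = -2.84 − 2.16 = -5.00; fold change = 2^5.00 = 32.000
AT2G19501: ΔΔCt = (18.95−19.73) − (23.21−20.38) = -0.78 − 2.83 = -3.61; fold change = 2^3.61 = 12.210
AT3G12262: ΔΔCt = (20.04−19.73) − (19.13−20.38) = 0.31 − (-1.25) = 1.56; fold change = 2^-1.56 = 0.339
AT5G77966 has the largest |ΔΔCt| = 5.00.

32.000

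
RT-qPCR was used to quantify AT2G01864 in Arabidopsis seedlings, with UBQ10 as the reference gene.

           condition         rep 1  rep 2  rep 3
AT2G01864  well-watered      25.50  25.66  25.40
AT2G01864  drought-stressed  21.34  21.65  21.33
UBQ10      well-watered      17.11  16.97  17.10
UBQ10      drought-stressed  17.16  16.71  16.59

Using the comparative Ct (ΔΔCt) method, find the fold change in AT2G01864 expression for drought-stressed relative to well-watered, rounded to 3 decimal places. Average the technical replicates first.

Mean Ct: AT2G01864 well-watered 25.520; AT2G01864 drought-stressed 21.440; UBQ10 well-watered 17.060; UBQ10 drought-stressed 16.820
ΔCt(well-watered) = 25.520 − 17.060 = 8.460
ΔCt(drought-stressed) = 21.440 − 16.820 = 4.620
ΔΔCt = 4.620 − 8.460 = -3.840
Fold change = 2^(−(-3.840)) = 2^3.840 = 14.3204

14.320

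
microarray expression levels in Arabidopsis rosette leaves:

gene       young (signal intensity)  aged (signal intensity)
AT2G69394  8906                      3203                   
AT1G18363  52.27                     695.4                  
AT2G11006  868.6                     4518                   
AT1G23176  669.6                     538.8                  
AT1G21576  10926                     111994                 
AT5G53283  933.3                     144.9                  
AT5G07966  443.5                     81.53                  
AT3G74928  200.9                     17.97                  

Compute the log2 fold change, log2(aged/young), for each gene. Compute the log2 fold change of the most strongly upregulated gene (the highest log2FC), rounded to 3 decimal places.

log2(3203/8906) = -1.475  (AT2G69394)
log2(695.4/52.27) = 3.734  (AT1G18363)
log2(4518/868.6) = 2.379  (AT2G11006)
log2(538.8/669.6) = -0.314  (AT1G23176)
log2(111994/10926) = 3.358  (AT1G21576)
log2(144.9/933.3) = -2.687  (AT5G53283)
log2(81.53/443.5) = -2.444  (AT5G07966)
log2(17.97/200.9) = -3.483  (AT3G74928)
AT1G18363 is most strongly upregulated.

3.734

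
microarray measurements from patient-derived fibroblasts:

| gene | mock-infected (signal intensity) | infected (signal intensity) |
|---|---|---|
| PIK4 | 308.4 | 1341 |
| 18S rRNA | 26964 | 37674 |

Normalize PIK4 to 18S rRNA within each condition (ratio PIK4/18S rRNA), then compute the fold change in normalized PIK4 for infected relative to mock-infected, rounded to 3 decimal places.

PIK4/18S rRNA (mock-infected) = 308.4 / 26964 = 0.011437
PIK4/18S rRNA (infected) = 1341 / 37674 = 0.035595
Fold change = 0.035595 / 0.011437 = 3.1121

3.112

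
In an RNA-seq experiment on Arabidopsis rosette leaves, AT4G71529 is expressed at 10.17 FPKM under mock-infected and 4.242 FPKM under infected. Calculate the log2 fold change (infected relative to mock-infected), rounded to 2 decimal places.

-1.26

Fold change = 4.242 / 10.17 = 0.4171
log2(0.4171) = -1.262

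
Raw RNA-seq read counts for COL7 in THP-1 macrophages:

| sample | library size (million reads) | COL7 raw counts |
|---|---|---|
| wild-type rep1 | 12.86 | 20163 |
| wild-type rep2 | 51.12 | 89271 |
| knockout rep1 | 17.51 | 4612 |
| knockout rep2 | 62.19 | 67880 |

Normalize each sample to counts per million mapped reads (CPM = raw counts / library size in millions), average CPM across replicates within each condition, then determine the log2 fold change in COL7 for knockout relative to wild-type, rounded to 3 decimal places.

CPM(wild-type rep1) = 20163 / 12.86 = 1567.8849
CPM(wild-type rep2) = 89271 / 51.12 = 1746.3028
CPM(knockout rep1) = 4612 / 17.51 = 263.3923
CPM(knockout rep2) = 67880 / 62.19 = 1091.4938
mean CPM(wild-type) = 1657.0939; mean CPM(knockout) = 677.4431
Fold change = 677.4431 / 1657.0939 = 0.40881
log2(0.40881) = -1.2905

-1.290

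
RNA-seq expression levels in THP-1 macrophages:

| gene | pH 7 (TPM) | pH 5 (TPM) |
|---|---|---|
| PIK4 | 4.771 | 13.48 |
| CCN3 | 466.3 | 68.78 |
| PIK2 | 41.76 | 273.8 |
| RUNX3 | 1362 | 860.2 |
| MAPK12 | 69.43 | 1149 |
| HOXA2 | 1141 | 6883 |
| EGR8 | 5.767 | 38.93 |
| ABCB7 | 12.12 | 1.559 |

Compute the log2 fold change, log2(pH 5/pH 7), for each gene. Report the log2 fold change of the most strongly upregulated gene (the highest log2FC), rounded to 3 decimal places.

4.049

log2(13.48/4.771) = 1.498  (PIK4)
log2(68.78/466.3) = -2.761  (CCN3)
log2(273.8/41.76) = 2.713  (PIK2)
log2(860.2/1362) = -0.663  (RUNX3)
log2(1149/69.43) = 4.049  (MAPK12)
log2(6883/1141) = 2.593  (HOXA2)
log2(38.93/5.767) = 2.755  (EGR8)
log2(1.559/12.12) = -2.959  (ABCB7)
MAPK12 is most strongly upregulated.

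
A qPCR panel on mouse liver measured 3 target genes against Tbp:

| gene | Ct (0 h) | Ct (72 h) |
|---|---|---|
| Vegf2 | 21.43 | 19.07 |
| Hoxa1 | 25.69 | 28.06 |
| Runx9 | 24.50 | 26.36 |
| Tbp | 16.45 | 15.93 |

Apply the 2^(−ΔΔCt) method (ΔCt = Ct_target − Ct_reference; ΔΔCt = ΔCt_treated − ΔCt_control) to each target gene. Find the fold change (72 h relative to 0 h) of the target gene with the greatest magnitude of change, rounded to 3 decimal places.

Vegf2: ΔΔCt = (19.07−15.93) − (21.43−16.45) = 3.14 − 4.98 = -1.84; fold change = 2^1.84 = 3.580
Hoxa1: ΔΔCt = (28.06−15.93) − (25.69−16.45) = 12.13 − 9.24 = 2.89; fold change = 2^-2.89 = 0.135
Runx9: ΔΔCt = (26.36−15.93) − (24.50−16.45) = 10.43 − 8.05 = 2.38; fold change = 2^-2.38 = 0.192
Hoxa1 has the largest |ΔΔCt| = 2.89.

0.135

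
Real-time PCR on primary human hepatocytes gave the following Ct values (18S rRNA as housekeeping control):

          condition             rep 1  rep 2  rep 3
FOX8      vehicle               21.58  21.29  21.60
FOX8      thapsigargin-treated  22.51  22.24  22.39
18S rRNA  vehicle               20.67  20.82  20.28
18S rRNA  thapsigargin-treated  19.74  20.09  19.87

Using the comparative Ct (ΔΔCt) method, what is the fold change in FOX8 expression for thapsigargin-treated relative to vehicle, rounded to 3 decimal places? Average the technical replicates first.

Mean Ct: FOX8 vehicle 21.490; FOX8 thapsigargin-treated 22.380; 18S rRNA vehicle 20.590; 18S rRNA thapsigargin-treated 19.900
ΔCt(vehicle) = 21.490 − 20.590 = 0.900
ΔCt(thapsigargin-treated) = 22.380 − 19.900 = 2.480
ΔΔCt = 2.480 − 0.900 = 1.580
Fold change = 2^(−1.580) = 0.3345

0.334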